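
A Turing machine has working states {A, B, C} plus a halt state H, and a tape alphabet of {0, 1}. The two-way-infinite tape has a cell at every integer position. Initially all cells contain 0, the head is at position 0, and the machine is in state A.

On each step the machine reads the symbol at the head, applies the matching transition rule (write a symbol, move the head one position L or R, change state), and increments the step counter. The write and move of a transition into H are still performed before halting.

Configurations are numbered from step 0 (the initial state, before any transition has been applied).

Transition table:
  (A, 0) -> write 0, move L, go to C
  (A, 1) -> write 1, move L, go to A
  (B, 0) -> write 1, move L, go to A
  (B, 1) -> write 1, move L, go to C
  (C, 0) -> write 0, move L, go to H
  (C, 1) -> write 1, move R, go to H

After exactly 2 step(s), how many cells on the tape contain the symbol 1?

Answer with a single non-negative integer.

Step 1: in state A at pos 0, read 0 -> (A,0)->write 0,move L,goto C. Now: state=C, head=-1, tape[-2..1]=0000 (head:  ^)
Step 2: in state C at pos -1, read 0 -> (C,0)->write 0,move L,goto H. Now: state=H, head=-2, tape[-3..1]=00000 (head:  ^)
No cell contains 1 after step 2 -> 0 cell(s)

Answer: 0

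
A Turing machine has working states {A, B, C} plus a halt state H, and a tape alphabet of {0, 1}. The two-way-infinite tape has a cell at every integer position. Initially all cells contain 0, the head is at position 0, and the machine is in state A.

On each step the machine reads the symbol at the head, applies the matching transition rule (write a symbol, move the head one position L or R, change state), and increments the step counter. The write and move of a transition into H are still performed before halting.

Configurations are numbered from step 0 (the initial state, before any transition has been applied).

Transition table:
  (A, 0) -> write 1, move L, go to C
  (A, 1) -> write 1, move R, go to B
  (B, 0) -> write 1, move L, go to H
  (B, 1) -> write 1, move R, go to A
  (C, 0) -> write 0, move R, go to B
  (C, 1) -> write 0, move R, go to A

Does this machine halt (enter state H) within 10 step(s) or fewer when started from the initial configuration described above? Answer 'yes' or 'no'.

Step 1: in state A at pos 0, read 0 -> (A,0)->write 1,move L,goto C. Now: state=C, head=-1, tape[-2..1]=0010 (head:  ^)
Step 2: in state C at pos -1, read 0 -> (C,0)->write 0,move R,goto B. Now: state=B, head=0, tape[-2..1]=0010 (head:   ^)
Step 3: in state B at pos 0, read 1 -> (B,1)->write 1,move R,goto A. Now: state=A, head=1, tape[-2..2]=00100 (head:    ^)
Step 4: in state A at pos 1, read 0 -> (A,0)->write 1,move L,goto C. Now: state=C, head=0, tape[-2..2]=00110 (head:   ^)
Step 5: in state C at pos 0, read 1 -> (C,1)->write 0,move R,goto A. Now: state=A, head=1, tape[-2..2]=00010 (head:    ^)
Step 6: in state A at pos 1, read 1 -> (A,1)->write 1,move R,goto B. Now: state=B, head=2, tape[-2..3]=000100 (head:     ^)
Step 7: in state B at pos 2, read 0 -> (B,0)->write 1,move L,goto H. Now: state=H, head=1, tape[-2..3]=000110 (head:    ^)
State H reached at step 7; 7 <= 10 -> yes

Answer: yes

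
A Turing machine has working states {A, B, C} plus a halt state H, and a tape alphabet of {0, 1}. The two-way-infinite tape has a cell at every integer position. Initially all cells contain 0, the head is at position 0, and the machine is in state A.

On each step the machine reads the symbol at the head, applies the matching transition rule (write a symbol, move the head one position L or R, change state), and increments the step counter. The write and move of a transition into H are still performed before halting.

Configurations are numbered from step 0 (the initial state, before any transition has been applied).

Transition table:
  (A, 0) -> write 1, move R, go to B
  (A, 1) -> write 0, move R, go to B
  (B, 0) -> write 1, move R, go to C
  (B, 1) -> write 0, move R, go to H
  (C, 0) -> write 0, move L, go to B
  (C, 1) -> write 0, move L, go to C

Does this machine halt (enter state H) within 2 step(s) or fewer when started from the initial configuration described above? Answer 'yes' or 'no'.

Step 1: in state A at pos 0, read 0 -> (A,0)->write 1,move R,goto B. Now: state=B, head=1, tape[-1..2]=0100 (head:   ^)
Step 2: in state B at pos 1, read 0 -> (B,0)->write 1,move R,goto C. Now: state=C, head=2, tape[-1..3]=01100 (head:    ^)
After 2 step(s): state = C (not H) -> not halted within 2 -> no

Answer: no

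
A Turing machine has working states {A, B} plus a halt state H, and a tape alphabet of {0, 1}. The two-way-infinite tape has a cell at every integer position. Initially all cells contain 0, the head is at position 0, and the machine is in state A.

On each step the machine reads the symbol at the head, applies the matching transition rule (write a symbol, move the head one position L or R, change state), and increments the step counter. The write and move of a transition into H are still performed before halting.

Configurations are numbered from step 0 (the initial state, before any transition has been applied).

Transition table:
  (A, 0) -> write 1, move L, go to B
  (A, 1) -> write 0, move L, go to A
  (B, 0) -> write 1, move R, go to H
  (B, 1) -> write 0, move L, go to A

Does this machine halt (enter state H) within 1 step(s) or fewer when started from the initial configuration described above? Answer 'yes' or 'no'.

Answer: no

Derivation:
Step 1: in state A at pos 0, read 0 -> (A,0)->write 1,move L,goto B. Now: state=B, head=-1, tape[-2..1]=0010 (head:  ^)
After 1 step(s): state = B (not H) -> not halted within 1 -> no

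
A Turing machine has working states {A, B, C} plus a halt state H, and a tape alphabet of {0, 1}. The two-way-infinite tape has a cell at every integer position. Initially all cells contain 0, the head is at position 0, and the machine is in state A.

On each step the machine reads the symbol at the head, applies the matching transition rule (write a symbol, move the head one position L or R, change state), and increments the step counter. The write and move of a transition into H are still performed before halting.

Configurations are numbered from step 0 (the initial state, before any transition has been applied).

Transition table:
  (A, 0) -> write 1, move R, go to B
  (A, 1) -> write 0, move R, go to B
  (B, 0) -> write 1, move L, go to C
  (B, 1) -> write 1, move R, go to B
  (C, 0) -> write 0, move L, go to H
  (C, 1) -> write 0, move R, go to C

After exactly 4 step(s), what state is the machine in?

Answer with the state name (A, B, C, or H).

Step 1: in state A at pos 0, read 0 -> (A,0)->write 1,move R,goto B. Now: state=B, head=1, tape[-1..2]=0100 (head:   ^)
Step 2: in state B at pos 1, read 0 -> (B,0)->write 1,move L,goto C. Now: state=C, head=0, tape[-1..2]=0110 (head:  ^)
Step 3: in state C at pos 0, read 1 -> (C,1)->write 0,move R,goto C. Now: state=C, head=1, tape[-1..2]=0010 (head:   ^)
Step 4: in state C at pos 1, read 1 -> (C,1)->write 0,move R,goto C. Now: state=C, head=2, tape[-1..3]=00000 (head:    ^)

Answer: C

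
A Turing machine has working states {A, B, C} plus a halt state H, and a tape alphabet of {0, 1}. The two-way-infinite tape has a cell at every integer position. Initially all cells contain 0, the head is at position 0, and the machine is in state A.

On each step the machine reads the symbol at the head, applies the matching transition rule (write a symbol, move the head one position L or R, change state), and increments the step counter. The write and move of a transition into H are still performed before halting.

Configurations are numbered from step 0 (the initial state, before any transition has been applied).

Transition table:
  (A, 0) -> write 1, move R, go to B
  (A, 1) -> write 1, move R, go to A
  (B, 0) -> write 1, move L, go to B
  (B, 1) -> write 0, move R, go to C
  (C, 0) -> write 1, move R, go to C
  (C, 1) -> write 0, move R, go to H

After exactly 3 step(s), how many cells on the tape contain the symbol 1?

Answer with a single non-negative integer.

Answer: 1

Derivation:
Step 1: in state A at pos 0, read 0 -> (A,0)->write 1,move R,goto B. Now: state=B, head=1, tape[-1..2]=0100 (head:   ^)
Step 2: in state B at pos 1, read 0 -> (B,0)->write 1,move L,goto B. Now: state=B, head=0, tape[-1..2]=0110 (head:  ^)
Step 3: in state B at pos 0, read 1 -> (B,1)->write 0,move R,goto C. Now: state=C, head=1, tape[-1..2]=0010 (head:   ^)
Cells containing 1 after step 3: {1} -> 1 cell(s)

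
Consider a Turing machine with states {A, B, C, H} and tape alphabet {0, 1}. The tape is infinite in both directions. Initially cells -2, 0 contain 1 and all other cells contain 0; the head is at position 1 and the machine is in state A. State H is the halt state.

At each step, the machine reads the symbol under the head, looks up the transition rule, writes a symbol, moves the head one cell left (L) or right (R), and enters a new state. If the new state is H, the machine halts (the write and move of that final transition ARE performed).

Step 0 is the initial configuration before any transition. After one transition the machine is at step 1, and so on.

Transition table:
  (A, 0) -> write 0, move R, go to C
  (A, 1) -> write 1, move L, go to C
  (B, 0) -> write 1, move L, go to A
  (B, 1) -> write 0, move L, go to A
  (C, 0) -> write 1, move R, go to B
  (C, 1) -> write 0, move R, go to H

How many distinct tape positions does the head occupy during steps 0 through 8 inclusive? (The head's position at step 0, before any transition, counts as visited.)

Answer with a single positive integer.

Step 1: in state A at pos 1, read 0 -> (A,0)->write 0,move R,goto C. Now: state=C, head=2, tape[-3..3]=0101000 (head:      ^)
Step 2: in state C at pos 2, read 0 -> (C,0)->write 1,move R,goto B. Now: state=B, head=3, tape[-3..4]=01010100 (head:       ^)
Step 3: in state B at pos 3, read 0 -> (B,0)->write 1,move L,goto A. Now: state=A, head=2, tape[-3..4]=01010110 (head:      ^)
Step 4: in state A at pos 2, read 1 -> (A,1)->write 1,move L,goto C. Now: state=C, head=1, tape[-3..4]=01010110 (head:     ^)
Step 5: in state C at pos 1, read 0 -> (C,0)->write 1,move R,goto B. Now: state=B, head=2, tape[-3..4]=01011110 (head:      ^)
Step 6: in state B at pos 2, read 1 -> (B,1)->write 0,move L,goto A. Now: state=A, head=1, tape[-3..4]=01011010 (head:     ^)
Step 7: in state A at pos 1, read 1 -> (A,1)->write 1,move L,goto C. Now: state=C, head=0, tape[-3..4]=01011010 (head:    ^)
Step 8: in state C at pos 0, read 1 -> (C,1)->write 0,move R,goto H. Now: state=H, head=1, tape[-3..4]=01001010 (head:     ^)
Head positions at steps 0..8: starting at 1, distinct positions visited = {0, 1, 2, 3} -> 4 position(s)

Answer: 4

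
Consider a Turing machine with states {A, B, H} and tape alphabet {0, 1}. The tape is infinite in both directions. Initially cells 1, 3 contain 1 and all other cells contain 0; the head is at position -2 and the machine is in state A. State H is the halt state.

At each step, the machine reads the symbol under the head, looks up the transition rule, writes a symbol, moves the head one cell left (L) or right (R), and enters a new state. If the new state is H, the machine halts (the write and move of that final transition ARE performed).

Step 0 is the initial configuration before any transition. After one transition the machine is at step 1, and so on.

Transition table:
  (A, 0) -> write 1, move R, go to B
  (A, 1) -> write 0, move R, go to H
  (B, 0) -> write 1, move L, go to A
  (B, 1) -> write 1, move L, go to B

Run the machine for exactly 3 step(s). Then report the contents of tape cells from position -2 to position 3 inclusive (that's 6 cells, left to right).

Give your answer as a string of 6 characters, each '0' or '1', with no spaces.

Answer: 010101

Derivation:
Step 1: in state A at pos -2, read 0 -> (A,0)->write 1,move R,goto B. Now: state=B, head=-1, tape[-3..4]=01001010 (head:   ^)
Step 2: in state B at pos -1, read 0 -> (B,0)->write 1,move L,goto A. Now: state=A, head=-2, tape[-3..4]=01101010 (head:  ^)
Step 3: in state A at pos -2, read 1 -> (A,1)->write 0,move R,goto H. Now: state=H, head=-1, tape[-3..4]=00101010 (head:   ^)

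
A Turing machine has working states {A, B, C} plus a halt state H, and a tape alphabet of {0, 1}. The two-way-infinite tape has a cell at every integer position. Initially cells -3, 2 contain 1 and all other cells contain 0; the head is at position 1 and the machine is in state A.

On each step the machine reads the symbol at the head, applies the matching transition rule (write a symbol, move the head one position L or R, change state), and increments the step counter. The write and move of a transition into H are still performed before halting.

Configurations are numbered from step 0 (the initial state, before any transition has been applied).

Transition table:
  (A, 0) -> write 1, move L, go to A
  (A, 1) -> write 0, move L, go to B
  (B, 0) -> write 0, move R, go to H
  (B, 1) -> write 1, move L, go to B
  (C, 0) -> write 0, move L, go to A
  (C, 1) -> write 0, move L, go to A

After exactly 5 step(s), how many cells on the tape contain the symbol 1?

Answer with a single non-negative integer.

Step 1: in state A at pos 1, read 0 -> (A,0)->write 1,move L,goto A. Now: state=A, head=0, tape[-4..3]=01000110 (head:     ^)
Step 2: in state A at pos 0, read 0 -> (A,0)->write 1,move L,goto A. Now: state=A, head=-1, tape[-4..3]=01001110 (head:    ^)
Step 3: in state A at pos -1, read 0 -> (A,0)->write 1,move L,goto A. Now: state=A, head=-2, tape[-4..3]=01011110 (head:   ^)
Step 4: in state A at pos -2, read 0 -> (A,0)->write 1,move L,goto A. Now: state=A, head=-3, tape[-4..3]=01111110 (head:  ^)
Step 5: in state A at pos -3, read 1 -> (A,1)->write 0,move L,goto B. Now: state=B, head=-4, tape[-5..3]=000111110 (head:  ^)
Cells containing 1 after step 5: {-2, -1, 0, 1, 2} -> 5 cell(s)

Answer: 5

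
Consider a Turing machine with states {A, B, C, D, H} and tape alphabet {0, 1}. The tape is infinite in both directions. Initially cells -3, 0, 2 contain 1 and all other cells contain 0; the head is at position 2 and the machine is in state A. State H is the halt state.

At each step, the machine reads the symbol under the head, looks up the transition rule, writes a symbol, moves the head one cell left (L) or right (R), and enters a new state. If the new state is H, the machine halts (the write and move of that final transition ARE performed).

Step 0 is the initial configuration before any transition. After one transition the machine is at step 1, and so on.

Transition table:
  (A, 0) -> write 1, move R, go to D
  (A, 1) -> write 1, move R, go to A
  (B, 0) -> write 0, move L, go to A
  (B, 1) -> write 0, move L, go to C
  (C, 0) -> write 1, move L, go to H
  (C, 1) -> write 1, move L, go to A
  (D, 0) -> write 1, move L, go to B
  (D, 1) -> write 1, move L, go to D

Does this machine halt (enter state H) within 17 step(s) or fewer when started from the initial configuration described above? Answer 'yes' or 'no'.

Step 1: in state A at pos 2, read 1 -> (A,1)->write 1,move R,goto A. Now: state=A, head=3, tape[-4..4]=010010100 (head:        ^)
Step 2: in state A at pos 3, read 0 -> (A,0)->write 1,move R,goto D. Now: state=D, head=4, tape[-4..5]=0100101100 (head:         ^)
Step 3: in state D at pos 4, read 0 -> (D,0)->write 1,move L,goto B. Now: state=B, head=3, tape[-4..5]=0100101110 (head:        ^)
Step 4: in state B at pos 3, read 1 -> (B,1)->write 0,move L,goto C. Now: state=C, head=2, tape[-4..5]=0100101010 (head:       ^)
Step 5: in state C at pos 2, read 1 -> (C,1)->write 1,move L,goto A. Now: state=A, head=1, tape[-4..5]=0100101010 (head:      ^)
Step 6: in state A at pos 1, read 0 -> (A,0)->write 1,move R,goto D. Now: state=D, head=2, tape[-4..5]=0100111010 (head:       ^)
Step 7: in state D at pos 2, read 1 -> (D,1)->write 1,move L,goto D. Now: state=D, head=1, tape[-4..5]=0100111010 (head:      ^)
Step 8: in state D at pos 1, read 1 -> (D,1)->write 1,move L,goto D. Now: state=D, head=0, tape[-4..5]=0100111010 (head:     ^)
Step 9: in state D at pos 0, read 1 -> (D,1)->write 1,move L,goto D. Now: state=D, head=-1, tape[-4..5]=0100111010 (head:    ^)
Step 10: in state D at pos -1, read 0 -> (D,0)->write 1,move L,goto B. Now: state=B, head=-2, tape[-4..5]=0101111010 (head:   ^)
Step 11: in state B at pos -2, read 0 -> (B,0)->write 0,move L,goto A. Now: state=A, head=-3, tape[-4..5]=0101111010 (head:  ^)
Step 12: in state A at pos -3, read 1 -> (A,1)->write 1,move R,goto A. Now: state=A, head=-2, tape[-4..5]=0101111010 (head:   ^)
Step 13: in state A at pos -2, read 0 -> (A,0)->write 1,move R,goto D. Now: state=D, head=-1, tape[-4..5]=0111111010 (head:    ^)
Step 14: in state D at pos -1, read 1 -> (D,1)->write 1,move L,goto D. Now: state=D, head=-2, tape[-4..5]=0111111010 (head:   ^)
Step 15: in state D at pos -2, read 1 -> (D,1)->write 1,move L,goto D. Now: state=D, head=-3, tape[-4..5]=0111111010 (head:  ^)
Step 16: in state D at pos -3, read 1 -> (D,1)->write 1,move L,goto D. Now: state=D, head=-4, tape[-5..5]=00111111010 (head:  ^)
Step 17: in state D at pos -4, read 0 -> (D,0)->write 1,move L,goto B. Now: state=B, head=-5, tape[-6..5]=001111111010 (head:  ^)
After 17 step(s): state = B (not H) -> not halted within 17 -> no

Answer: no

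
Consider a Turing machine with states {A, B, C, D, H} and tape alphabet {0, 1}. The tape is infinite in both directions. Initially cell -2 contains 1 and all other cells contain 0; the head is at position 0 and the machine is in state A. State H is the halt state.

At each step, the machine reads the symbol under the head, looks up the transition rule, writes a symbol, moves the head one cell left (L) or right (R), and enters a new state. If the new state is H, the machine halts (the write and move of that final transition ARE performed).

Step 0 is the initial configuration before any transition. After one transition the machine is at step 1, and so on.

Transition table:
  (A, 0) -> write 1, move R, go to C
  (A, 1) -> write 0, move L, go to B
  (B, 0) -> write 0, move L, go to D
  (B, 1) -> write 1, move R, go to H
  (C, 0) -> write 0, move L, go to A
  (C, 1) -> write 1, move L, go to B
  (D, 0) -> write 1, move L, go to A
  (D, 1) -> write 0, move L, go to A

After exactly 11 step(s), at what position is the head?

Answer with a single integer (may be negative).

Step 1: in state A at pos 0, read 0 -> (A,0)->write 1,move R,goto C. Now: state=C, head=1, tape[-3..2]=010100 (head:     ^)
Step 2: in state C at pos 1, read 0 -> (C,0)->write 0,move L,goto A. Now: state=A, head=0, tape[-3..2]=010100 (head:    ^)
Step 3: in state A at pos 0, read 1 -> (A,1)->write 0,move L,goto B. Now: state=B, head=-1, tape[-3..2]=010000 (head:   ^)
Step 4: in state B at pos -1, read 0 -> (B,0)->write 0,move L,goto D. Now: state=D, head=-2, tape[-3..2]=010000 (head:  ^)
Step 5: in state D at pos -2, read 1 -> (D,1)->write 0,move L,goto A. Now: state=A, head=-3, tape[-4..2]=0000000 (head:  ^)
Step 6: in state A at pos -3, read 0 -> (A,0)->write 1,move R,goto C. Now: state=C, head=-2, tape[-4..2]=0100000 (head:   ^)
Step 7: in state C at pos -2, read 0 -> (C,0)->write 0,move L,goto A. Now: state=A, head=-3, tape[-4..2]=0100000 (head:  ^)
Step 8: in state A at pos -3, read 1 -> (A,1)->write 0,move L,goto B. Now: state=B, head=-4, tape[-5..2]=00000000 (head:  ^)
Step 9: in state B at pos -4, read 0 -> (B,0)->write 0,move L,goto D. Now: state=D, head=-5, tape[-6..2]=000000000 (head:  ^)
Step 10: in state D at pos -5, read 0 -> (D,0)->write 1,move L,goto A. Now: state=A, head=-6, tape[-7..2]=0010000000 (head:  ^)
Step 11: in state A at pos -6, read 0 -> (A,0)->write 1,move R,goto C. Now: state=C, head=-5, tape[-7..2]=0110000000 (head:   ^)

Answer: -5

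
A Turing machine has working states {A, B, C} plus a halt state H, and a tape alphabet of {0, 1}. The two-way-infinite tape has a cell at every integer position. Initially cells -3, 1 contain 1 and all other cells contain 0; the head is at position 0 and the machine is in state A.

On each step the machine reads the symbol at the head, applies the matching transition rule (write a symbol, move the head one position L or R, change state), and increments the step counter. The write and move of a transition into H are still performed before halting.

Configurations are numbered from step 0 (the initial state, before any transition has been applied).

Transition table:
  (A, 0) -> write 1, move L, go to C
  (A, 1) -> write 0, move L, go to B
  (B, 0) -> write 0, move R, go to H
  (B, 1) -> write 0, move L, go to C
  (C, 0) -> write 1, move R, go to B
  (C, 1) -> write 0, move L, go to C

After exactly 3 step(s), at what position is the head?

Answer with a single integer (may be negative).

Answer: -1

Derivation:
Step 1: in state A at pos 0, read 0 -> (A,0)->write 1,move L,goto C. Now: state=C, head=-1, tape[-4..2]=0100110 (head:    ^)
Step 2: in state C at pos -1, read 0 -> (C,0)->write 1,move R,goto B. Now: state=B, head=0, tape[-4..2]=0101110 (head:     ^)
Step 3: in state B at pos 0, read 1 -> (B,1)->write 0,move L,goto C. Now: state=C, head=-1, tape[-4..2]=0101010 (head:    ^)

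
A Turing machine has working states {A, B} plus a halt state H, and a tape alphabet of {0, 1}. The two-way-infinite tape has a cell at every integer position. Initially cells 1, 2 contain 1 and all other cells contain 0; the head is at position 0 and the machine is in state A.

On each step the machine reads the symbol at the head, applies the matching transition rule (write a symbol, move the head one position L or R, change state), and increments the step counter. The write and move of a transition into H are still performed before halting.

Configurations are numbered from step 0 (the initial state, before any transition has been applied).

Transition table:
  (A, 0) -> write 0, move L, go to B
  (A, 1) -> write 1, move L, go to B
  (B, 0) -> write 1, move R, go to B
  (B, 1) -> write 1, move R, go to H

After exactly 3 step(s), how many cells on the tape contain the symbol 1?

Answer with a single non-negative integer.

Step 1: in state A at pos 0, read 0 -> (A,0)->write 0,move L,goto B. Now: state=B, head=-1, tape[-2..3]=000110 (head:  ^)
Step 2: in state B at pos -1, read 0 -> (B,0)->write 1,move R,goto B. Now: state=B, head=0, tape[-2..3]=010110 (head:   ^)
Step 3: in state B at pos 0, read 0 -> (B,0)->write 1,move R,goto B. Now: state=B, head=1, tape[-2..3]=011110 (head:    ^)
Cells containing 1 after step 3: {-1, 0, 1, 2} -> 4 cell(s)

Answer: 4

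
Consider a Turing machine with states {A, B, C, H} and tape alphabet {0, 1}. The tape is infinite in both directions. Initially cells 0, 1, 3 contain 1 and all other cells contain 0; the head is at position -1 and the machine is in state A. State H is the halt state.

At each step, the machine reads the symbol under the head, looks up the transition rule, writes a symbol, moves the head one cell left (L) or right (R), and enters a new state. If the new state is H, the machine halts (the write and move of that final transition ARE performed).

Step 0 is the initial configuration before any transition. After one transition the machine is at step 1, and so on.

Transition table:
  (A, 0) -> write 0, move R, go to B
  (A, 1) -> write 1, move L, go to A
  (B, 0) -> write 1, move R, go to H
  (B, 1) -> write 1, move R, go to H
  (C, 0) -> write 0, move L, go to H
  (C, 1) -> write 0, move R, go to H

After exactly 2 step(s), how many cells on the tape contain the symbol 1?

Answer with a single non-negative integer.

Answer: 3

Derivation:
Step 1: in state A at pos -1, read 0 -> (A,0)->write 0,move R,goto B. Now: state=B, head=0, tape[-2..4]=0011010 (head:   ^)
Step 2: in state B at pos 0, read 1 -> (B,1)->write 1,move R,goto H. Now: state=H, head=1, tape[-2..4]=0011010 (head:    ^)
Cells containing 1 after step 2: {0, 1, 3} -> 3 cell(s)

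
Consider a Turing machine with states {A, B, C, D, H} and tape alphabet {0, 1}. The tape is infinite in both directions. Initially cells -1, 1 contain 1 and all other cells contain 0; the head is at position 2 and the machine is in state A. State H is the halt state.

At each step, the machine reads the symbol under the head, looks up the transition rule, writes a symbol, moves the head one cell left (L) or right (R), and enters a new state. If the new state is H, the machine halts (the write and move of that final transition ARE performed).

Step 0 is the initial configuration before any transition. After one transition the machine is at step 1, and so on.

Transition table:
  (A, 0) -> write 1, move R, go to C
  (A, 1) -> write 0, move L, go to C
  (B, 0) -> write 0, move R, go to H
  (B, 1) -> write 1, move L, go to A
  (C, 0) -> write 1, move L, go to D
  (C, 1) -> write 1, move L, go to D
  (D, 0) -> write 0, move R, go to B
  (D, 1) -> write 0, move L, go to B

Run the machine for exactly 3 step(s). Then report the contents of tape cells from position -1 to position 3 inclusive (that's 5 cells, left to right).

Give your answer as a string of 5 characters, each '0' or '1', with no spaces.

Answer: 10101

Derivation:
Step 1: in state A at pos 2, read 0 -> (A,0)->write 1,move R,goto C. Now: state=C, head=3, tape[-2..4]=0101100 (head:      ^)
Step 2: in state C at pos 3, read 0 -> (C,0)->write 1,move L,goto D. Now: state=D, head=2, tape[-2..4]=0101110 (head:     ^)
Step 3: in state D at pos 2, read 1 -> (D,1)->write 0,move L,goto B. Now: state=B, head=1, tape[-2..4]=0101010 (head:    ^)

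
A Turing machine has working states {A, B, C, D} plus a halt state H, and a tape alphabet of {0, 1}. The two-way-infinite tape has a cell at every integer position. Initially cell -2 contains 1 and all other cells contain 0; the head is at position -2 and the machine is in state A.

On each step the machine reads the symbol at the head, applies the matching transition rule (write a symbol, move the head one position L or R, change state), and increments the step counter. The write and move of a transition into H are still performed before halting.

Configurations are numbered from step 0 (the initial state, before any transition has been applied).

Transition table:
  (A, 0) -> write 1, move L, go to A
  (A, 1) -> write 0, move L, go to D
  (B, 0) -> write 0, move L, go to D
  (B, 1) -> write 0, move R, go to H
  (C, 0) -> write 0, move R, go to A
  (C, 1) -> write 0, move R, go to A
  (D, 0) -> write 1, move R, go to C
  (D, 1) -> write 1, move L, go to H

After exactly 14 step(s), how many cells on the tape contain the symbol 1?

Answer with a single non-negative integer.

Answer: 3

Derivation:
Step 1: in state A at pos -2, read 1 -> (A,1)->write 0,move L,goto D. Now: state=D, head=-3, tape[-4..-1]=0000 (head:  ^)
Step 2: in state D at pos -3, read 0 -> (D,0)->write 1,move R,goto C. Now: state=C, head=-2, tape[-4..-1]=0100 (head:   ^)
Step 3: in state C at pos -2, read 0 -> (C,0)->write 0,move R,goto A. Now: state=A, head=-1, tape[-4..0]=01000 (head:    ^)
Step 4: in state A at pos -1, read 0 -> (A,0)->write 1,move L,goto A. Now: state=A, head=-2, tape[-4..0]=01010 (head:   ^)
Step 5: in state A at pos -2, read 0 -> (A,0)->write 1,move L,goto A. Now: state=A, head=-3, tape[-4..0]=01110 (head:  ^)
Step 6: in state A at pos -3, read 1 -> (A,1)->write 0,move L,goto D. Now: state=D, head=-4, tape[-5..0]=000110 (head:  ^)
Step 7: in state D at pos -4, read 0 -> (D,0)->write 1,move R,goto C. Now: state=C, head=-3, tape[-5..0]=010110 (head:   ^)
Step 8: in state C at pos -3, read 0 -> (C,0)->write 0,move R,goto A. Now: state=A, head=-2, tape[-5..0]=010110 (head:    ^)
Step 9: in state A at pos -2, read 1 -> (A,1)->write 0,move L,goto D. Now: state=D, head=-3, tape[-5..0]=010010 (head:   ^)
Step 10: in state D at pos -3, read 0 -> (D,0)->write 1,move R,goto C. Now: state=C, head=-2, tape[-5..0]=011010 (head:    ^)
Step 11: in state C at pos -2, read 0 -> (C,0)->write 0,move R,goto A. Now: state=A, head=-1, tape[-5..0]=011010 (head:     ^)
Step 12: in state A at pos -1, read 1 -> (A,1)->write 0,move L,goto D. Now: state=D, head=-2, tape[-5..0]=011000 (head:    ^)
Step 13: in state D at pos -2, read 0 -> (D,0)->write 1,move R,goto C. Now: state=C, head=-1, tape[-5..0]=011100 (head:     ^)
Step 14: in state C at pos -1, read 0 -> (C,0)->write 0,move R,goto A. Now: state=A, head=0, tape[-5..1]=0111000 (head:      ^)
Cells containing 1 after step 14: {-4, -3, -2} -> 3 cell(s)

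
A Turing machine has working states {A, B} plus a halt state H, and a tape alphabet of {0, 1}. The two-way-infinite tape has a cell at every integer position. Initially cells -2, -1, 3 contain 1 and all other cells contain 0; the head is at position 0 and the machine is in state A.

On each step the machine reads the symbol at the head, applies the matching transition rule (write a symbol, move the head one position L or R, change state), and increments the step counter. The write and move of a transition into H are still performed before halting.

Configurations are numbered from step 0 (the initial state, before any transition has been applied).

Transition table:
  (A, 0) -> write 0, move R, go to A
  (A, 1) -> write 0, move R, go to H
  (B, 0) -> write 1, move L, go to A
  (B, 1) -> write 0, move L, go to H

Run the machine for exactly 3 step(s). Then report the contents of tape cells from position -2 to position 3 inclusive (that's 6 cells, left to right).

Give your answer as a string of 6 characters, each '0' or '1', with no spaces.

Step 1: in state A at pos 0, read 0 -> (A,0)->write 0,move R,goto A. Now: state=A, head=1, tape[-3..4]=01100010 (head:     ^)
Step 2: in state A at pos 1, read 0 -> (A,0)->write 0,move R,goto A. Now: state=A, head=2, tape[-3..4]=01100010 (head:      ^)
Step 3: in state A at pos 2, read 0 -> (A,0)->write 0,move R,goto A. Now: state=A, head=3, tape[-3..4]=01100010 (head:       ^)

Answer: 110001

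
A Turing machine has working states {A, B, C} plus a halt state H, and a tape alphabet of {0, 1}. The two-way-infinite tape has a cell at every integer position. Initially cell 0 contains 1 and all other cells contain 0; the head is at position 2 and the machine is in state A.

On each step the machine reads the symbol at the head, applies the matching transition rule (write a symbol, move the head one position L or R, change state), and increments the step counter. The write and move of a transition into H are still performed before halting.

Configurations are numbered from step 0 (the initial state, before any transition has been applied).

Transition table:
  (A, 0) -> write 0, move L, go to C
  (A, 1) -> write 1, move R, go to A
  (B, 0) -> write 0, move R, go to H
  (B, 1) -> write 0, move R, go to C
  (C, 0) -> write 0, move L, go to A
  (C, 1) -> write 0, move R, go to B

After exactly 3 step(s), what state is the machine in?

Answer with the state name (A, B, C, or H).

Answer: A

Derivation:
Step 1: in state A at pos 2, read 0 -> (A,0)->write 0,move L,goto C. Now: state=C, head=1, tape[-1..3]=01000 (head:   ^)
Step 2: in state C at pos 1, read 0 -> (C,0)->write 0,move L,goto A. Now: state=A, head=0, tape[-1..3]=01000 (head:  ^)
Step 3: in state A at pos 0, read 1 -> (A,1)->write 1,move R,goto A. Now: state=A, head=1, tape[-1..3]=01000 (head:   ^)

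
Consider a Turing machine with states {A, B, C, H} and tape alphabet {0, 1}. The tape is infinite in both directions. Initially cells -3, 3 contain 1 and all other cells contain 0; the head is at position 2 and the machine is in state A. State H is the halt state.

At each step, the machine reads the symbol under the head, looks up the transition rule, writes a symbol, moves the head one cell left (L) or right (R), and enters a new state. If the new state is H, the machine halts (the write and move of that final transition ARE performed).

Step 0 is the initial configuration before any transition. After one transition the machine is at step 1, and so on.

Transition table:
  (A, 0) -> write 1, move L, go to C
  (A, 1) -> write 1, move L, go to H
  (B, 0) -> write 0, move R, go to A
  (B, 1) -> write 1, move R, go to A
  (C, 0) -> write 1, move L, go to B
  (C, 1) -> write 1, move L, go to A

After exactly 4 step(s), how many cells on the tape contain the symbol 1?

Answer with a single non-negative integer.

Answer: 4

Derivation:
Step 1: in state A at pos 2, read 0 -> (A,0)->write 1,move L,goto C. Now: state=C, head=1, tape[-4..4]=010000110 (head:      ^)
Step 2: in state C at pos 1, read 0 -> (C,0)->write 1,move L,goto B. Now: state=B, head=0, tape[-4..4]=010001110 (head:     ^)
Step 3: in state B at pos 0, read 0 -> (B,0)->write 0,move R,goto A. Now: state=A, head=1, tape[-4..4]=010001110 (head:      ^)
Step 4: in state A at pos 1, read 1 -> (A,1)->write 1,move L,goto H. Now: state=H, head=0, tape[-4..4]=010001110 (head:     ^)
Cells containing 1 after step 4: {-3, 1, 2, 3} -> 4 cell(s)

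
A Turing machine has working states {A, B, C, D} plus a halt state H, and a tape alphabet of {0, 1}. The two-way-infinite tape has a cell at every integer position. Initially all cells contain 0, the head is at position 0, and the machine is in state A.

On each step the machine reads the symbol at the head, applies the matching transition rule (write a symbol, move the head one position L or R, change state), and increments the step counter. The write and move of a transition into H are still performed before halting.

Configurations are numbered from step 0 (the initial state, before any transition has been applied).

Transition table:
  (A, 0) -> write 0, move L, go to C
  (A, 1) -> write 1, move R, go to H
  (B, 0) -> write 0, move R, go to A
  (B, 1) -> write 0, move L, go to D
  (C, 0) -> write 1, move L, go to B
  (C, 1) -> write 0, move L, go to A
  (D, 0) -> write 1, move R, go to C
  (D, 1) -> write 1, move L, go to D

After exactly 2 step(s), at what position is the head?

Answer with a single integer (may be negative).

Step 1: in state A at pos 0, read 0 -> (A,0)->write 0,move L,goto C. Now: state=C, head=-1, tape[-2..1]=0000 (head:  ^)
Step 2: in state C at pos -1, read 0 -> (C,0)->write 1,move L,goto B. Now: state=B, head=-2, tape[-3..1]=00100 (head:  ^)

Answer: -2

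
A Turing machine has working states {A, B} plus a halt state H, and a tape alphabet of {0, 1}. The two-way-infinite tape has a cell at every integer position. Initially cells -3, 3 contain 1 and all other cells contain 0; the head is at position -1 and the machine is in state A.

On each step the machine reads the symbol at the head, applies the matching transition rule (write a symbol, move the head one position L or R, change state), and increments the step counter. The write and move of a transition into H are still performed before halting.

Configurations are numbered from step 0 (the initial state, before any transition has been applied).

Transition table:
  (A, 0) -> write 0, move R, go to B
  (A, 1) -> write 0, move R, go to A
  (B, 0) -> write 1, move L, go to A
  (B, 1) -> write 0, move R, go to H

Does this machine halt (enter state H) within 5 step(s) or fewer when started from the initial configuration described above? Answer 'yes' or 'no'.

Step 1: in state A at pos -1, read 0 -> (A,0)->write 0,move R,goto B. Now: state=B, head=0, tape[-4..4]=010000010 (head:     ^)
Step 2: in state B at pos 0, read 0 -> (B,0)->write 1,move L,goto A. Now: state=A, head=-1, tape[-4..4]=010010010 (head:    ^)
Step 3: in state A at pos -1, read 0 -> (A,0)->write 0,move R,goto B. Now: state=B, head=0, tape[-4..4]=010010010 (head:     ^)
Step 4: in state B at pos 0, read 1 -> (B,1)->write 0,move R,goto H. Now: state=H, head=1, tape[-4..4]=010000010 (head:      ^)
State H reached at step 4; 4 <= 5 -> yes

Answer: yes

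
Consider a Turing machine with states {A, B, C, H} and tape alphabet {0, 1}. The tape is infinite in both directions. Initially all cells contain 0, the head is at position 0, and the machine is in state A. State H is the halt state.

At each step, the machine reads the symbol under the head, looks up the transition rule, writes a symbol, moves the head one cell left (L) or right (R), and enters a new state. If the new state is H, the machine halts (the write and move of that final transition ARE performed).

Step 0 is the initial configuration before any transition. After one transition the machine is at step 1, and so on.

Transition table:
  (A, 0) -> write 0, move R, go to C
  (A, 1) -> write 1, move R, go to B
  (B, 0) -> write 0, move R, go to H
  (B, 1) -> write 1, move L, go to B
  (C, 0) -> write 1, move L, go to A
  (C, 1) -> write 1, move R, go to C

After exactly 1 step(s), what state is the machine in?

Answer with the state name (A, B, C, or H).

Step 1: in state A at pos 0, read 0 -> (A,0)->write 0,move R,goto C. Now: state=C, head=1, tape[-1..2]=0000 (head:   ^)

Answer: C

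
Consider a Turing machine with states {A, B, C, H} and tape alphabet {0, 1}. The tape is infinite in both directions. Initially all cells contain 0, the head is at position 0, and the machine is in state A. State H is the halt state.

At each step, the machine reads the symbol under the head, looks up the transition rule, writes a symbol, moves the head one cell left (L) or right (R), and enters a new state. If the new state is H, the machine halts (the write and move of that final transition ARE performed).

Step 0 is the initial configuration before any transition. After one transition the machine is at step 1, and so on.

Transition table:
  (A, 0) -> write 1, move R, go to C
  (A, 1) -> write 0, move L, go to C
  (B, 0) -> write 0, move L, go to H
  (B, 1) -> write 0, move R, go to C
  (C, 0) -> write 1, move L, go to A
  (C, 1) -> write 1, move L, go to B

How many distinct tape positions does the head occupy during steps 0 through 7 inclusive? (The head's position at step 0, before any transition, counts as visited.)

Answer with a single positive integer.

Answer: 4

Derivation:
Step 1: in state A at pos 0, read 0 -> (A,0)->write 1,move R,goto C. Now: state=C, head=1, tape[-1..2]=0100 (head:   ^)
Step 2: in state C at pos 1, read 0 -> (C,0)->write 1,move L,goto A. Now: state=A, head=0, tape[-1..2]=0110 (head:  ^)
Step 3: in state A at pos 0, read 1 -> (A,1)->write 0,move L,goto C. Now: state=C, head=-1, tape[-2..2]=00010 (head:  ^)
Step 4: in state C at pos -1, read 0 -> (C,0)->write 1,move L,goto A. Now: state=A, head=-2, tape[-3..2]=001010 (head:  ^)
Step 5: in state A at pos -2, read 0 -> (A,0)->write 1,move R,goto C. Now: state=C, head=-1, tape[-3..2]=011010 (head:   ^)
Step 6: in state C at pos -1, read 1 -> (C,1)->write 1,move L,goto B. Now: state=B, head=-2, tape[-3..2]=011010 (head:  ^)
Step 7: in state B at pos -2, read 1 -> (B,1)->write 0,move R,goto C. Now: state=C, head=-1, tape[-3..2]=001010 (head:   ^)
Head positions at steps 0..7: starting at 0, distinct positions visited = {-2, -1, 0, 1} -> 4 position(s)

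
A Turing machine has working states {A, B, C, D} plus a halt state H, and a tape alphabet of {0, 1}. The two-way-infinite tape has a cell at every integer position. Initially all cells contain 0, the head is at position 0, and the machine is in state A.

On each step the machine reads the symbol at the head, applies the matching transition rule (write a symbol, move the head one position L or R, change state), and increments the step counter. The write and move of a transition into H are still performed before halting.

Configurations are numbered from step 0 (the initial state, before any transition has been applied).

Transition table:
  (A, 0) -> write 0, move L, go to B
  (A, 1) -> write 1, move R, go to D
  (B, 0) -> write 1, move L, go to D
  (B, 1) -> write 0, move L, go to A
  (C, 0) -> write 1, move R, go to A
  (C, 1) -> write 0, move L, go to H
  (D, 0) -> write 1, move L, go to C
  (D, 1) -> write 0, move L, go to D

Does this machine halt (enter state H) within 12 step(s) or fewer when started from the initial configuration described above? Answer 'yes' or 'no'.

Answer: no

Derivation:
Step 1: in state A at pos 0, read 0 -> (A,0)->write 0,move L,goto B. Now: state=B, head=-1, tape[-2..1]=0000 (head:  ^)
Step 2: in state B at pos -1, read 0 -> (B,0)->write 1,move L,goto D. Now: state=D, head=-2, tape[-3..1]=00100 (head:  ^)
Step 3: in state D at pos -2, read 0 -> (D,0)->write 1,move L,goto C. Now: state=C, head=-3, tape[-4..1]=001100 (head:  ^)
Step 4: in state C at pos -3, read 0 -> (C,0)->write 1,move R,goto A. Now: state=A, head=-2, tape[-4..1]=011100 (head:   ^)
Step 5: in state A at pos -2, read 1 -> (A,1)->write 1,move R,goto D. Now: state=D, head=-1, tape[-4..1]=011100 (head:    ^)
Step 6: in state D at pos -1, read 1 -> (D,1)->write 0,move L,goto D. Now: state=D, head=-2, tape[-4..1]=011000 (head:   ^)
Step 7: in state D at pos -2, read 1 -> (D,1)->write 0,move L,goto D. Now: state=D, head=-3, tape[-4..1]=010000 (head:  ^)
Step 8: in state D at pos -3, read 1 -> (D,1)->write 0,move L,goto D. Now: state=D, head=-4, tape[-5..1]=0000000 (head:  ^)
Step 9: in state D at pos -4, read 0 -> (D,0)->write 1,move L,goto C. Now: state=C, head=-5, tape[-6..1]=00100000 (head:  ^)
Step 10: in state C at pos -5, read 0 -> (C,0)->write 1,move R,goto A. Now: state=A, head=-4, tape[-6..1]=01100000 (head:   ^)
Step 11: in state A at pos -4, read 1 -> (A,1)->write 1,move R,goto D. Now: state=D, head=-3, tape[-6..1]=01100000 (head:    ^)
Step 12: in state D at pos -3, read 0 -> (D,0)->write 1,move L,goto C. Now: state=C, head=-4, tape[-6..1]=01110000 (head:   ^)
After 12 step(s): state = C (not H) -> not halted within 12 -> no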